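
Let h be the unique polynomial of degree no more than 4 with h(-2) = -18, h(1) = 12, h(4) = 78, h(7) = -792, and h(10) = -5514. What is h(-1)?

8

Using the Lagrange interpolation formula with nodes -2, 1, 4, 7, 10:
  L_0(t) = (t - 1)(t - 4)(t - 7)(t - 10) / 1944
  L_1(t) = (t + 2)(t - 4)(t - 7)(t - 10) / -486
  L_2(t) = (t + 2)(t - 1)(t - 7)(t - 10) / 324
  L_3(t) = (t + 2)(t - 1)(t - 4)(t - 10) / -486
  L_4(t) = (t + 2)(t - 1)(t - 4)(t - 7) / 1944
Then h(t) = -18·L_0(t) + 12·L_1(t) + 78·L_2(t) - 792·L_3(t) - 5514·L_4(t).
Expanding and collecting terms gives h(t) = -t^4 + 4t^3 + 5t^2 - 2t + 6.
Evaluating at t = -1: h(-1) = 8.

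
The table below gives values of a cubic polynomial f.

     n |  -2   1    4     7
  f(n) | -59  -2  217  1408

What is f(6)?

Forward differences of the values at n = -2, 1, 4, 7:
  f  : -59  -2  217  1408
  Δ  : 57  219  1191
  Δ^2: 162  972
  Δ^3: 810
The third differences are constant, confirming degree 3.
Interpolating (Newton forward form) and evaluating at n = 6 gives f(6) = 853.

853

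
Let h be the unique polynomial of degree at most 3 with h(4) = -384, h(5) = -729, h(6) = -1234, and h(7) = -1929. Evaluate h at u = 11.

-7209

Write h(u) = au^3 + bu^2 + cu + d. Substituting each data point gives a linear system:
  64a + 16b + 4c + d = -384
  125a + 25b + 5c + d = -729
  216a + 36b + 6c + d = -1234
  343a + 49b + 7c + d = -1929
Solving the system yields a = -5, b = -5, c = 5, d = -4.
So h(u) = -5u^3 - 5u^2 + 5u - 4.
Then h(11) = -7209.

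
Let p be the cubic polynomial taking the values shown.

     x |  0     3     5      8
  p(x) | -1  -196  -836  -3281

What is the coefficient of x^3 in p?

-6

Write p(x) = ax^3 + bx^2 + cx + d. Substituting each data point gives a linear system:
  d = -1
  27a + 9b + 3c + d = -196
  125a + 25b + 5c + d = -836
  512a + 64b + 8c + d = -3281
Solving the system yields a = -6, b = -3, c = -2, d = -1.
So p(x) = -6x^3 - 3x^2 - 2x - 1.
The leading coefficient is -6.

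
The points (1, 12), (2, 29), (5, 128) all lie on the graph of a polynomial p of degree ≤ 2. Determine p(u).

Write p(u) = au^2 + bu + c. Substituting each data point gives a linear system:
  a + b + c = 12
  4a + 2b + c = 29
  25a + 5b + c = 128
Solving the system yields a = 4, b = 5, c = 3.
So p(u) = 4u² + 5u + 3.
Check: p(2) = 29. ✓

p(u) = 4u^2 + 5u + 3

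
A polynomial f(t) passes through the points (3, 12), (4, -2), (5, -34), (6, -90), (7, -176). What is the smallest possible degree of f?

Forward differences of the values at t = 3, 4, 5, 6, 7:
  f  : 12  -2  -34  -90  -176
  Δ  : -14  -32  -56  -86
  Δ^2: -18  -24  -30
  Δ^3: -6  -6
  Δ^4: 0
The third differences are constant (-6) and nonzero, while all higher differences vanish, so the minimal degree is 3.

3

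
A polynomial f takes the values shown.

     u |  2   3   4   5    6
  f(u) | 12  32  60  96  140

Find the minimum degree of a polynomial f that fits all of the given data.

Forward differences of the values at u = 2, 3, 4, 5, 6:
  f  : 12  32  60  96  140
  Δ  : 20  28  36  44
  Δ^2: 8  8  8
  Δ^3: 0  0
  Δ^4: 0
The second differences are constant (8) and nonzero, while all higher differences vanish, so the minimal degree is 2.

2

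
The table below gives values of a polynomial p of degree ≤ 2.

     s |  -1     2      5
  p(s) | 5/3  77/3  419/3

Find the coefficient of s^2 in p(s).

Write p(s) = as^2 + bs + c. Substituting each data point gives a linear system:
  a - b + c = 5/3
  4a + 2b + c = 77/3
  25a + 5b + c = 419/3
Solving the system yields a = 5, b = 3, c = -1/3.
So p(s) = 5s^2 + 3s - 1/3.
The leading coefficient is 5.

5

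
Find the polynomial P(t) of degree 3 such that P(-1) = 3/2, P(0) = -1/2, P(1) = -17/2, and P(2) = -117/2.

P(t) = -6t^3 - 3t^2 + t - 1/2

Write P(t) = at^3 + bt^2 + ct + d. Substituting each data point gives a linear system:
  -a + b - c + d = 3/2
  d = -1/2
  a + b + c + d = -17/2
  8a + 4b + 2c + d = -117/2
Solving the system yields a = -6, b = -3, c = 1, d = -1/2.
So P(t) = -6t³ - 3t² + t - 1/2.
Check: P(0) = -1/2. ✓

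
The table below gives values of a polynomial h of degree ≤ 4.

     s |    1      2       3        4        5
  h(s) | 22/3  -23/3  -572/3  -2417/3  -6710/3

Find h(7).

-29048/3

Forward differences of the values at s = 1, 2, 3, 4, 5:
  h  : 22/3  -23/3  -572/3  -2417/3  -6710/3
  Δ  : -15  -183  -615  -1431
  Δ^2: -168  -432  -816
  Δ^3: -264  -384
  Δ^4: -120
The fourth differences are constant, confirming degree 4.
Interpolating (Newton forward form) and evaluating at s = 7 gives h(7) = -29048/3.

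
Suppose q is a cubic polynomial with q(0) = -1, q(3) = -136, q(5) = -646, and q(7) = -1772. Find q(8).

Write q(n) = an^3 + bn^2 + cn + d. Substituting each data point gives a linear system:
  d = -1
  27a + 9b + 3c + d = -136
  125a + 25b + 5c + d = -646
  343a + 49b + 7c + d = -1772
Solving the system yields a = -5, b = -2, c = 6, d = -1.
So q(n) = -5n^3 - 2n^2 + 6n - 1.
Then q(8) = -2641.

-2641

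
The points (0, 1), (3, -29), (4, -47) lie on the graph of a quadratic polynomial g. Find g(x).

g(x) = -2x^2 - 4x + 1

Write g(x) = ax^2 + bx + c. Substituting each data point gives a linear system:
  c = 1
  9a + 3b + c = -29
  16a + 4b + c = -47
Solving the system yields a = -2, b = -4, c = 1.
So g(x) = -2x² - 4x + 1.
Check: g(4) = -47. ✓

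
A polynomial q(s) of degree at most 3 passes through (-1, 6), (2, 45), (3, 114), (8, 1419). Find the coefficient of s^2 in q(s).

Write q(s) = as^3 + bs^2 + cs + d. Substituting each data point gives a linear system:
  -a + b - c + d = 6
  8a + 4b + 2c + d = 45
  27a + 9b + 3c + d = 114
  512a + 64b + 8c + d = 1419
Solving the system yields a = 2, b = 6, c = 1, d = 3.
So q(s) = 2s^3 + 6s^2 + s + 3.
The coefficient of s^2 is 6.

6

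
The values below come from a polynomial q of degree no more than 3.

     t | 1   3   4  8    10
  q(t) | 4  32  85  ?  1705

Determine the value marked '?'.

837

The 4 known points determine the degree-3 polynomial uniquely.
Write q(t) = at^3 + bt^2 + ct + d. Substituting each data point gives a linear system:
  a + b + c + d = 4
  27a + 9b + 3c + d = 32
  64a + 16b + 4c + d = 85
  1000a + 100b + 10c + d = 1705
Solving the system yields a = 2, b = -3, c = 0, d = 5.
So q(t) = 2t^3 - 3t^2 + 5.
Then q(8) = 837.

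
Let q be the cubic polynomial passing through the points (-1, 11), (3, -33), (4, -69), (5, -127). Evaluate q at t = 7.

-333

Write q(t) = at^3 + bt^2 + ct + d. Substituting each data point gives a linear system:
  -a + b - c + d = 11
  27a + 9b + 3c + d = -33
  64a + 16b + 4c + d = -69
  125a + 25b + 5c + d = -127
Solving the system yields a = -1, b = 1, c = -6, d = 3.
So q(t) = -t^3 + t^2 - 6t + 3.
Then q(7) = -333.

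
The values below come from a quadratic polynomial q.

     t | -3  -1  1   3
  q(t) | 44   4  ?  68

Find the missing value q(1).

The 3 known points determine the degree-2 polynomial uniquely.
Write q(t) = at^2 + bt + c. Substituting each data point gives a linear system:
  9a - 3b + c = 44
  a - b + c = 4
  9a + 3b + c = 68
Solving the system yields a = 6, b = 4, c = 2.
So q(t) = 6t² + 4t + 2.
Then q(1) = 12.

12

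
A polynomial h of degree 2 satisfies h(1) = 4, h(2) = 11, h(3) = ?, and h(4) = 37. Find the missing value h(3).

22

The 3 known points determine the degree-2 polynomial uniquely.
Write h(n) = an^2 + bn + c. Substituting each data point gives a linear system:
  a + b + c = 4
  4a + 2b + c = 11
  16a + 4b + c = 37
Solving the system yields a = 2, b = 1, c = 1.
So h(n) = 2n^2 + n + 1.
Then h(3) = 22.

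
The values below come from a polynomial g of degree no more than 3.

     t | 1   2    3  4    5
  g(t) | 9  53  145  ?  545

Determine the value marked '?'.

303

On equispaced nodes a degree-3 polynomial has vanishing fourth forward difference, so
  g(1) - 4·g(2) + 6·g(3) - 4·g(4) + g(5) = 0.
Substituting the known values and solving for g(4):
  -4·g(4) = -1212
  g(4) = 303.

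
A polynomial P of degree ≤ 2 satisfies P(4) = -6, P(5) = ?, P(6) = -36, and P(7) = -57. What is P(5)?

The 3 known points determine the degree-2 polynomial uniquely.
Write P(t) = at^2 + bt + c. Substituting each data point gives a linear system:
  16a + 4b + c = -6
  36a + 6b + c = -36
  49a + 7b + c = -57
Solving the system yields a = -2, b = 5, c = 6.
So P(t) = -2t^2 + 5t + 6.
Then P(5) = -19.

-19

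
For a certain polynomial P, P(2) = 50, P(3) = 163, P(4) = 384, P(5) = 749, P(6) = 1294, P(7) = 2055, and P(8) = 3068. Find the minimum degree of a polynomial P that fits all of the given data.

3

Forward differences of the values at x = 2, 3, 4, 5, 6, 7, 8:
  P  : 50  163  384  749  1294  2055  3068
  Δ  : 113  221  365  545  761  1013
  Δ^2: 108  144  180  216  252
  Δ^3: 36  36  36  36
  Δ^4: 0  0  0
  Δ^5: 0  0
  Δ^6: 0
The third differences are constant (36) and nonzero, while all higher differences vanish, so the minimal degree is 3.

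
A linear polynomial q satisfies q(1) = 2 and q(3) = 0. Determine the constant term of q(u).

3

Write q(u) = au + b. Substituting each data point gives a linear system:
  a + b = 2
  3a + b = 0
Solving the system yields a = -1, b = 3.
So q(u) = -u + 3.
The constant term is 3.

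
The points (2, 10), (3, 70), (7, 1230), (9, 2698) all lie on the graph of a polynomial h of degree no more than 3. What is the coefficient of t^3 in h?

Write h(t) = at^3 + bt^2 + ct + d. Substituting each data point gives a linear system:
  8a + 4b + 2c + d = 10
  27a + 9b + 3c + d = 70
  343a + 49b + 7c + d = 1230
  729a + 81b + 9c + d = 2698
Solving the system yields a = 4, b = -2, c = -6, d = -2.
So h(t) = 4t^3 - 2t^2 - 6t - 2.
The leading coefficient is 4.

4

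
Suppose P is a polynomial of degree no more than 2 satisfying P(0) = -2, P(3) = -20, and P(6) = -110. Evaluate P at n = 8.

-210

Forward differences of the values at n = 0, 3, 6:
  P  : -2  -20  -110
  Δ  : -18  -90
  Δ^2: -72
The second differences are constant, confirming degree 2.
Interpolating (Newton forward form) and evaluating at n = 8 gives P(8) = -210.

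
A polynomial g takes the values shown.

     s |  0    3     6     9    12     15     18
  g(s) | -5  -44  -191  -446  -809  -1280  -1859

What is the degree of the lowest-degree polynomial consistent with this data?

Forward differences of the values at s = 0, 3, 6, 9, 12, 15, 18:
  g  : -5  -44  -191  -446  -809  -1280  -1859
  Δ  : -39  -147  -255  -363  -471  -579
  Δ^2: -108  -108  -108  -108  -108
  Δ^3: 0  0  0  0
  Δ^4: 0  0  0
  Δ^5: 0  0
  Δ^6: 0
The second differences are constant (-108) and nonzero, while all higher differences vanish, so the minimal degree is 2.

2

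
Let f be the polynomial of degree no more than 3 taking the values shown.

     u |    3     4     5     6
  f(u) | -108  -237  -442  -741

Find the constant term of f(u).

Write f(u) = au^3 + bu^2 + cu + d. Substituting each data point gives a linear system:
  27a + 9b + 3c + d = -108
  64a + 16b + 4c + d = -237
  125a + 25b + 5c + d = -442
  216a + 36b + 6c + d = -741
Solving the system yields a = -3, b = -2, c = -4, d = 3.
So f(u) = -3u^3 - 2u^2 - 4u + 3.
The constant term is 3.

3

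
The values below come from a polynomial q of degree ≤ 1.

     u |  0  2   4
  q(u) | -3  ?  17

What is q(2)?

On equispaced nodes a degree-1 polynomial has vanishing second forward difference, so
  q(0) - 2·q(2) + q(4) = 0.
Substituting the known values and solving for q(2):
  -2·q(2) = -14
  q(2) = 7.

7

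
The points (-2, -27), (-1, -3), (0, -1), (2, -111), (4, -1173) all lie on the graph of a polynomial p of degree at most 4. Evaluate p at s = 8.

Write p(s) = as^4 + bs^3 + cs^2 + ds + e. Substituting each data point gives a linear system:
  16a - 8b + 4c - 2d + e = -27
  a - b + c - d + e = -3
  e = -1
  16a + 8b + 4c + 2d + e = -111
  256a + 64b + 16c + 4d + e = -1173
Solving the system yields a = -3, b = -5, c = -5, d = -1, e = -1.
So p(s) = -3s^4 - 5s^3 - 5s^2 - s - 1.
Then p(8) = -15177.

-15177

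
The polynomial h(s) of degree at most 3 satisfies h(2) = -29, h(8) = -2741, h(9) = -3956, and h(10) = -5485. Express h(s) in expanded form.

h(s) = -6s^3 + 5s^2 + 2s - 5

Write h(s) = as^3 + bs^2 + cs + d. Substituting each data point gives a linear system:
  8a + 4b + 2c + d = -29
  512a + 64b + 8c + d = -2741
  729a + 81b + 9c + d = -3956
  1000a + 100b + 10c + d = -5485
Solving the system yields a = -6, b = 5, c = 2, d = -5.
So h(s) = -6s³ + 5s² + 2s - 5.
Check: h(8) = -2741. ✓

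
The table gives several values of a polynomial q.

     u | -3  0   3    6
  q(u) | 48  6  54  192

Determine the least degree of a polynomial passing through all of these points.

Forward differences of the values at u = -3, 0, 3, 6:
  q  : 48  6  54  192
  Δ  : -42  48  138
  Δ^2: 90  90
  Δ^3: 0
The second differences are constant (90) and nonzero, while all higher differences vanish, so the minimal degree is 2.

2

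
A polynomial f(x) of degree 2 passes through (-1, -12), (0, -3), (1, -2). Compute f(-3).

Forward differences of the values at x = -1, 0, 1:
  f  : -12  -3  -2
  Δ  : 9  1
  Δ^2: -8
The second differences are constant, confirming degree 2.
Interpolating (Newton forward form) and evaluating at x = -3 gives f(-3) = -54.

-54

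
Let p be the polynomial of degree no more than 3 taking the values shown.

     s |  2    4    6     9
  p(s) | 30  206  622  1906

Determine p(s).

Using the Lagrange interpolation formula with nodes 2, 4, 6, 9:
  L_0(s) = (s - 4)(s - 6)(s - 9) / -56
  L_1(s) = (s - 2)(s - 6)(s - 9) / 20
  L_2(s) = (s - 2)(s - 4)(s - 9) / -24
  L_3(s) = (s - 2)(s - 4)(s - 6) / 105
Then p(s) = 30·L_0(s) + 206·L_1(s) + 622·L_2(s) + 1906·L_3(s).
Expanding and collecting terms gives p(s) = 2s^3 + 6s^2 - 4s - 2.
Check: p(6) = 622. ✓

p(s) = 2s^3 + 6s^2 - 4s - 2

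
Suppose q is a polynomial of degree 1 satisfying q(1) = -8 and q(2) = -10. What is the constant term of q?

Write q(u) = au + b. Substituting each data point gives a linear system:
  a + b = -8
  2a + b = -10
Solving the system yields a = -2, b = -6.
So q(u) = -2u - 6.
The constant term is -6.

-6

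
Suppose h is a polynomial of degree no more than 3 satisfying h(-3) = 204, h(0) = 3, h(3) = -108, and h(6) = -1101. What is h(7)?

-1796

Using the Lagrange interpolation formula with nodes -3, 0, 3, 6:
  L_0(s) = s(s - 3)(s - 6) / -162
  L_1(s) = (s + 3)(s - 3)(s - 6) / 54
  L_2(s) = (s + 3)s(s - 6) / -54
  L_3(s) = (s + 3)s(s - 3) / 162
Then h(s) = 204·L_0(s) + 3·L_1(s) - 108·L_2(s) - 1101·L_3(s).
Expanding and collecting terms gives h(s) = -6s^3 + 5s^2 + 2s + 3.
Evaluating at s = 7: h(7) = -1796.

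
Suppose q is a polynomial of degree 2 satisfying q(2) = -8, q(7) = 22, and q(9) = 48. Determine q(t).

Write q(t) = at^2 + bt + c. Substituting each data point gives a linear system:
  4a + 2b + c = -8
  49a + 7b + c = 22
  81a + 9b + c = 48
Solving the system yields a = 1, b = -3, c = -6.
So q(t) = t^2 - 3t - 6.
Check: q(2) = -8. ✓

q(t) = t^2 - 3t - 6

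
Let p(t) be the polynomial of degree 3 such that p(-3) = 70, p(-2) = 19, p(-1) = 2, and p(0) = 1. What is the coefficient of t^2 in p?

-1

Write p(t) = at^3 + bt^2 + ct + d. Substituting each data point gives a linear system:
  -27a + 9b - 3c + d = 70
  -8a + 4b - 2c + d = 19
  -a + b - c + d = 2
  d = 1
Solving the system yields a = -3, b = -1, c = 1, d = 1.
So p(t) = -3t³ - t² + t + 1.
The coefficient of t^2 is -1.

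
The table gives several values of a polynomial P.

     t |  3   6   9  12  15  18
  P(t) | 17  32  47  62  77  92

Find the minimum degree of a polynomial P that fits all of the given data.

Forward differences of the values at t = 3, 6, 9, 12, 15, 18:
  P  : 17  32  47  62  77  92
  Δ  : 15  15  15  15  15
  Δ^2: 0  0  0  0
  Δ^3: 0  0  0
  Δ^4: 0  0
  Δ^5: 0
The first differences are constant (15) and nonzero, while all higher differences vanish, so the minimal degree is 1.

1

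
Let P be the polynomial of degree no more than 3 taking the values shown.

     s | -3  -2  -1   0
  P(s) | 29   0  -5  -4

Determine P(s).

P(s) = -3s^3 - 6s^2 - 2s - 4

Write P(s) = as^3 + bs^2 + cs + d. Substituting each data point gives a linear system:
  -27a + 9b - 3c + d = 29
  -8a + 4b - 2c + d = 0
  -a + b - c + d = -5
  d = -4
Solving the system yields a = -3, b = -6, c = -2, d = -4.
So P(s) = -3s^3 - 6s^2 - 2s - 4.
Check: P(-2) = 0. ✓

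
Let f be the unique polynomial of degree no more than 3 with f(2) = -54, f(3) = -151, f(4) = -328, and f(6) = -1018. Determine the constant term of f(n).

-4

Write f(n) = an^3 + bn^2 + cn + d. Substituting each data point gives a linear system:
  8a + 4b + 2c + d = -54
  27a + 9b + 3c + d = -151
  64a + 16b + 4c + d = -328
  216a + 36b + 6c + d = -1018
Solving the system yields a = -4, b = -4, c = -1, d = -4.
So f(n) = -4n³ - 4n² - n - 4.
The constant term is -4.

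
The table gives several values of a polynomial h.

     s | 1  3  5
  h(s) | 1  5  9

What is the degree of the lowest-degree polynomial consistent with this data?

Forward differences of the values at s = 1, 3, 5:
  h  : 1  5  9
  Δ  : 4  4
  Δ^2: 0
The first differences are constant (4) and nonzero, while all higher differences vanish, so the minimal degree is 1.

1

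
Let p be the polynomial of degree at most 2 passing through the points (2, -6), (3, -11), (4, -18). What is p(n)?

p(n) = -n^2 - 2

Write p(n) = an^2 + bn + c. Substituting each data point gives a linear system:
  4a + 2b + c = -6
  9a + 3b + c = -11
  16a + 4b + c = -18
Solving the system yields a = -1, b = 0, c = -2.
So p(n) = -n^2 - 2.
Check: p(2) = -6. ✓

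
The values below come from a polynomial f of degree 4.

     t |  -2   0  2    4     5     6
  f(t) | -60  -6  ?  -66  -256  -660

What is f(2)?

The 5 known points determine the degree-4 polynomial uniquely.
Write f(t) = at^4 + bt^3 + ct^2 + dt + e. Substituting each data point gives a linear system:
  16a - 8b + 4c - 2d + e = -60
  e = -6
  256a + 64b + 16c + 4d + e = -66
  625a + 125b + 25c + 5d + e = -256
  1296a + 216b + 36c + 6d + e = -660
Solving the system yields a = -1, b = 3, c = -1, d = 5, e = -6.
So f(t) = -t⁴ + 3t³ - t² + 5t - 6.
Then f(2) = 8.

8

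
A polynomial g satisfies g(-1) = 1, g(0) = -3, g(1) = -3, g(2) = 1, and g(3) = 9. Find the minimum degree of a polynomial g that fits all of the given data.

Forward differences of the values at n = -1, 0, 1, 2, 3:
  g  : 1  -3  -3  1  9
  Δ  : -4  0  4  8
  Δ^2: 4  4  4
  Δ^3: 0  0
  Δ^4: 0
The second differences are constant (4) and nonzero, while all higher differences vanish, so the minimal degree is 2.

2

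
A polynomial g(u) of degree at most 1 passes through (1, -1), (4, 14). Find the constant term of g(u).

Write g(u) = au + b. Substituting each data point gives a linear system:
  a + b = -1
  4a + b = 14
Solving the system yields a = 5, b = -6.
So g(u) = 5u - 6.
The constant term is -6.

-6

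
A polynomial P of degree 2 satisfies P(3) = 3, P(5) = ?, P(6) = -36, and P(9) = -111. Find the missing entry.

-19

The 3 known points determine the degree-2 polynomial uniquely.
Write P(t) = at^2 + bt + c. Substituting each data point gives a linear system:
  9a + 3b + c = 3
  36a + 6b + c = -36
  81a + 9b + c = -111
Solving the system yields a = -2, b = 5, c = 6.
So P(t) = -2t² + 5t + 6.
Then P(5) = -19.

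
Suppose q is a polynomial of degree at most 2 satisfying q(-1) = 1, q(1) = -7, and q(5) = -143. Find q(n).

q(n) = -5n^2 - 4n + 2

Using the Lagrange interpolation formula with nodes -1, 1, 5:
  L_0(n) = (n - 1)(n - 5) / 12
  L_1(n) = (n + 1)(n - 5) / -8
  L_2(n) = (n + 1)(n - 1) / 24
Then q(n) = 1·L_0(n) - 7·L_1(n) - 143·L_2(n).
Expanding and collecting terms gives q(n) = -5n² - 4n + 2.
Check: q(1) = -7. ✓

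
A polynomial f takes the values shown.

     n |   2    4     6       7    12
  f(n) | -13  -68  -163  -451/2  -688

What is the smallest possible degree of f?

Divided differences on the nodes 2, 4, 6, 7, 12:
  order 0: -13  -68  -163  -451/2  -688
  order 1: -55/2  -95/2  -125/2  -185/2
  order 2: -5  -5  -5
  order 3: 0  0
  order 4: 0
The order-2 divided differences are all -5 (nonzero) and every higher order vanishes, so the data lies on a polynomial of degree exactly 2.

2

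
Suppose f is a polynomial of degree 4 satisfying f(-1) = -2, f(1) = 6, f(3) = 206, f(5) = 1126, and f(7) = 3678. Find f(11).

19246

Write f(x) = ax^4 + bx^3 + cx^2 + dx + e. Substituting each data point gives a linear system:
  a - b + c - d + e = -2
  a + b + c + d + e = 6
  81a + 27b + 9c + 3d + e = 206
  625a + 125b + 25c + 5d + e = 1126
  2401a + 343b + 49c + 7d + e = 3678
Solving the system yields a = 1, b = 3, c = 5, d = 1, e = -4.
So f(x) = x^4 + 3x^3 + 5x^2 + x - 4.
Then f(11) = 19246.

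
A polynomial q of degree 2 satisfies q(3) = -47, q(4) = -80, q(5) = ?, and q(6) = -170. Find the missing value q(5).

-121

The 3 known points determine the degree-2 polynomial uniquely.
Write q(s) = as^2 + bs + c. Substituting each data point gives a linear system:
  9a + 3b + c = -47
  16a + 4b + c = -80
  36a + 6b + c = -170
Solving the system yields a = -4, b = -5, c = 4.
So q(s) = -4s² - 5s + 4.
Then q(5) = -121.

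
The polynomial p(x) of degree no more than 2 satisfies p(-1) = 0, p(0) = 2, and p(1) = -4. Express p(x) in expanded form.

Using the Lagrange interpolation formula with nodes -1, 0, 1:
  L_0(x) = x(x - 1) / 2
  L_1(x) = (x + 1)(x - 1) / -1
  L_2(x) = (x + 1)x / 2
Then p(x) = 0·L_0(x) + 2·L_1(x) - 4·L_2(x).
Expanding and collecting terms gives p(x) = -4x^2 - 2x + 2.
Check: p(-1) = 0. ✓

p(x) = -4x^2 - 2x + 2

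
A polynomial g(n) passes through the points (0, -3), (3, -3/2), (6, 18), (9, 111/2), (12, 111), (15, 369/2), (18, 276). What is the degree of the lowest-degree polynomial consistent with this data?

2

Forward differences of the values at n = 0, 3, 6, 9, 12, 15, 18:
  g  : -3  -3/2  18  111/2  111  369/2  276
  Δ  : 3/2  39/2  75/2  111/2  147/2  183/2
  Δ^2: 18  18  18  18  18
  Δ^3: 0  0  0  0
  Δ^4: 0  0  0
  Δ^5: 0  0
  Δ^6: 0
The second differences are constant (18) and nonzero, while all higher differences vanish, so the minimal degree is 2.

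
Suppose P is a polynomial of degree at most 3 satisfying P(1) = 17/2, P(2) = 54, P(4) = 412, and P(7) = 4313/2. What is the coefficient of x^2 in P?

Write P(x) = ax^3 + bx^2 + cx + d. Substituting each data point gives a linear system:
  a + b + c + d = 17/2
  8a + 4b + 2c + d = 54
  64a + 16b + 4c + d = 412
  343a + 49b + 7c + d = 4313/2
Solving the system yields a = 6, b = 5/2, c = -4, d = 4.
So P(x) = 6x^3 + (5/2)x^2 - 4x + 4.
The coefficient of x^2 is 5/2.

5/2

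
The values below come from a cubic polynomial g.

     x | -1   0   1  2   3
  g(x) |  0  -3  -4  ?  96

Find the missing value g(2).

21

On equispaced nodes a degree-3 polynomial has vanishing fourth forward difference, so
  g(-1) - 4·g(0) + 6·g(1) - 4·g(2) + g(3) = 0.
Substituting the known values and solving for g(2):
  -4·g(2) = -84
  g(2) = 21.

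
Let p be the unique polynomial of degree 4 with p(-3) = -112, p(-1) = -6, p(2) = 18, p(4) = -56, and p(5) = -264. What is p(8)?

-2796

Using the Lagrange interpolation formula with nodes -3, -1, 2, 4, 5:
  L_0(x) = (x + 1)(x - 2)(x - 4)(x - 5) / 560
  L_1(x) = (x + 3)(x - 2)(x - 4)(x - 5) / -180
  L_2(x) = (x + 3)(x + 1)(x - 4)(x - 5) / 90
  L_3(x) = (x + 3)(x + 1)(x - 2)(x - 5) / -70
  L_4(x) = (x + 3)(x + 1)(x - 2)(x - 4) / 144
Then p(x) = -112·L_0(x) - 6·L_1(x) + 18·L_2(x) - 56·L_3(x) - 264·L_4(x).
Expanding and collecting terms gives p(x) = -x⁴ + 2x³ + 4x² + 3x - 4.
Evaluating at x = 8: p(8) = -2796.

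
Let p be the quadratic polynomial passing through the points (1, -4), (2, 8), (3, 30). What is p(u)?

Using the Lagrange interpolation formula with nodes 1, 2, 3:
  L_0(u) = (u - 2)(u - 3) / 2
  L_1(u) = (u - 1)(u - 3) / -1
  L_2(u) = (u - 1)(u - 2) / 2
Then p(u) = -4·L_0(u) + 8·L_1(u) + 30·L_2(u).
Expanding and collecting terms gives p(u) = 5u^2 - 3u - 6.
Check: p(3) = 30. ✓

p(u) = 5u^2 - 3u - 6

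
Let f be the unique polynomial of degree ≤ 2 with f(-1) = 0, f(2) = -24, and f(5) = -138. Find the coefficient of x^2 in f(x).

Write f(x) = ax^2 + bx + c. Substituting each data point gives a linear system:
  a - b + c = 0
  4a + 2b + c = -24
  25a + 5b + c = -138
Solving the system yields a = -5, b = -3, c = 2.
So f(x) = -5x^2 - 3x + 2.
The leading coefficient is -5.

-5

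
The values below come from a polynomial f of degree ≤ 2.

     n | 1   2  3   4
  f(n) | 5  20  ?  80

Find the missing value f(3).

45

On equispaced nodes a degree-2 polynomial has vanishing third forward difference, so
  - f(1) + 3·f(2) - 3·f(3) + f(4) = 0.
Substituting the known values and solving for f(3):
  -3·f(3) = -135
  f(3) = 45.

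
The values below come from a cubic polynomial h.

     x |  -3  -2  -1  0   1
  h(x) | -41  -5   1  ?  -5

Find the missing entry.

-5

The 4 known points determine the degree-3 polynomial uniquely.
Write h(x) = ax^3 + bx^2 + cx + d. Substituting each data point gives a linear system:
  -27a + 9b - 3c + d = -41
  -8a + 4b - 2c + d = -5
  -a + b - c + d = 1
  a + b + c + d = -5
Solving the system yields a = 3, b = 3, c = -6, d = -5.
So h(x) = 3x^3 + 3x^2 - 6x - 5.
Then h(0) = -5.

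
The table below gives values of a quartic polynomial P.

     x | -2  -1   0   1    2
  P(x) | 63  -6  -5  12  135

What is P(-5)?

3390

Using the Lagrange interpolation formula with nodes -2, -1, 0, 1, 2:
  L_0(x) = (x + 1)x(x - 1)(x - 2) / 24
  L_1(x) = (x + 2)x(x - 1)(x - 2) / -6
  L_2(x) = (x + 2)(x + 1)(x - 1)(x - 2) / 4
  L_3(x) = (x + 2)(x + 1)x(x - 2) / -6
  L_4(x) = (x + 2)(x + 1)x(x - 1) / 24
Then P(x) = 63·L_0(x) - 6·L_1(x) - 5·L_2(x) + 12·L_3(x) + 135·L_4(x).
Expanding and collecting terms gives P(x) = 6x^4 + 3x^3 + 2x^2 + 6x - 5.
Evaluating at x = -5: P(-5) = 3390.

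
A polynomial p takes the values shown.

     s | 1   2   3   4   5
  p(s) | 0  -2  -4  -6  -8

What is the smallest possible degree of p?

1

Forward differences of the values at s = 1, 2, 3, 4, 5:
  p  : 0  -2  -4  -6  -8
  Δ  : -2  -2  -2  -2
  Δ^2: 0  0  0
  Δ^3: 0  0
  Δ^4: 0
The first differences are constant (-2) and nonzero, while all higher differences vanish, so the minimal degree is 1.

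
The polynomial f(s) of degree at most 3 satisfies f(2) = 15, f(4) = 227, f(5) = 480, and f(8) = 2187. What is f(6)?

Write f(s) = as^3 + bs^2 + cs + d. Substituting each data point gives a linear system:
  8a + 4b + 2c + d = 15
  64a + 16b + 4c + d = 227
  125a + 25b + 5c + d = 480
  512a + 64b + 8c + d = 2187
Solving the system yields a = 5, b = -6, c = 2, d = -5.
So f(s) = 5s^3 - 6s^2 + 2s - 5.
Then f(6) = 871.

871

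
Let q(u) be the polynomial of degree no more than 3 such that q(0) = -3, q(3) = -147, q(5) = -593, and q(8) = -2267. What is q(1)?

Using the Lagrange interpolation formula with nodes 0, 3, 5, 8:
  L_0(u) = (u - 3)(u - 5)(u - 8) / -120
  L_1(u) = u(u - 5)(u - 8) / 30
  L_2(u) = u(u - 3)(u - 8) / -30
  L_3(u) = u(u - 3)(u - 5) / 120
Then q(u) = -3·L_0(u) - 147·L_1(u) - 593·L_2(u) - 2267·L_3(u).
Expanding and collecting terms gives q(u) = -4u^3 - 3u^2 - 3u - 3.
Evaluating at u = 1: q(1) = -13.

-13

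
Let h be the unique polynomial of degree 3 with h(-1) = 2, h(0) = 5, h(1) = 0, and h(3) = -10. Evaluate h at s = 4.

Using the Lagrange interpolation formula with nodes -1, 0, 1, 3:
  L_0(s) = s(s - 1)(s - 3) / -8
  L_1(s) = (s + 1)(s - 1)(s - 3) / 3
  L_2(s) = (s + 1)s(s - 3) / -4
  L_3(s) = (s + 1)s(s - 1) / 24
Then h(s) = 2·L_0(s) + 5·L_1(s) + 0·L_2(s) - 10·L_3(s).
Expanding and collecting terms gives h(s) = s³ - 4s² - 2s + 5.
Evaluating at s = 4: h(4) = -3.

-3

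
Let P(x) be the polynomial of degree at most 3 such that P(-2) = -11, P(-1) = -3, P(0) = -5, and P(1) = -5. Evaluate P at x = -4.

Write P(x) = ax^3 + bx^2 + cx + d. Substituting each data point gives a linear system:
  -8a + 4b - 2c + d = -11
  -a + b - c + d = -3
  d = -5
  a + b + c + d = -5
Solving the system yields a = 2, b = 1, c = -3, d = -5.
So P(x) = 2x^3 + x^2 - 3x - 5.
Then P(-4) = -105.

-105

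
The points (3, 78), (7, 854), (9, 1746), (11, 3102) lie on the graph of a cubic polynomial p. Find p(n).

Using the Lagrange interpolation formula with nodes 3, 7, 9, 11:
  L_0(n) = (n - 7)(n - 9)(n - 11) / -192
  L_1(n) = (n - 3)(n - 9)(n - 11) / 32
  L_2(n) = (n - 3)(n - 7)(n - 11) / -24
  L_3(n) = (n - 3)(n - 7)(n - 9) / 64
Then p(n) = 78·L_0(n) + 854·L_1(n) + 1746·L_2(n) + 3102·L_3(n).
Expanding and collecting terms gives p(n) = 2n³ + 4n² - 4n.
Check: p(11) = 3102. ✓

p(n) = 2n^3 + 4n^2 - 4n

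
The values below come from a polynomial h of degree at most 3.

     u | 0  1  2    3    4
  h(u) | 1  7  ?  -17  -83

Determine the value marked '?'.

7

On equispaced nodes a degree-3 polynomial has vanishing fourth forward difference, so
  h(0) - 4·h(1) + 6·h(2) - 4·h(3) + h(4) = 0.
Substituting the known values and solving for h(2):
  6·h(2) = 42
  h(2) = 7.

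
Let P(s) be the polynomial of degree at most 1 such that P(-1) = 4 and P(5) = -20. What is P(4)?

-16

Using the Lagrange interpolation formula with nodes -1, 5:
  L_0(s) = (s - 5) / -6
  L_1(s) = (s + 1) / 6
Then P(s) = 4·L_0(s) - 20·L_1(s).
Expanding and collecting terms gives P(s) = -4s.
Evaluating at s = 4: P(4) = -16.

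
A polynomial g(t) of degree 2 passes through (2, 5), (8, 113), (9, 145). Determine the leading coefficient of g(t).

Write g(t) = at^2 + bt + c. Substituting each data point gives a linear system:
  4a + 2b + c = 5
  64a + 8b + c = 113
  81a + 9b + c = 145
Solving the system yields a = 2, b = -2, c = 1.
So g(t) = 2t^2 - 2t + 1.
The leading coefficient is 2.

2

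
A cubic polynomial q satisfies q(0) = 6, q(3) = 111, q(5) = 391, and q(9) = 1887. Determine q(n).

q(n) = 2n^3 + 5n^2 + 2n + 6

Write q(n) = an^3 + bn^2 + cn + d. Substituting each data point gives a linear system:
  d = 6
  27a + 9b + 3c + d = 111
  125a + 25b + 5c + d = 391
  729a + 81b + 9c + d = 1887
Solving the system yields a = 2, b = 5, c = 2, d = 6.
So q(n) = 2n^3 + 5n^2 + 2n + 6.
Check: q(5) = 391. ✓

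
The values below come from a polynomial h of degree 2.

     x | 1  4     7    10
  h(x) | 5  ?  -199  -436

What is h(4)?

-52

On equispaced nodes a degree-2 polynomial has vanishing third forward difference, so
  - h(1) + 3·h(4) - 3·h(7) + h(10) = 0.
Substituting the known values and solving for h(4):
  3·h(4) = -156
  h(4) = -52.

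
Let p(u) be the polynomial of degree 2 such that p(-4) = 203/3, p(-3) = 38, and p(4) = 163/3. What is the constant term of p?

-3

Write p(u) = au^2 + bu + c. Substituting each data point gives a linear system:
  16a - 4b + c = 203/3
  9a - 3b + c = 38
  16a + 4b + c = 163/3
Solving the system yields a = 4, b = -5/3, c = -3.
So p(u) = 4u^2 - (5/3)u - 3.
The constant term is -3.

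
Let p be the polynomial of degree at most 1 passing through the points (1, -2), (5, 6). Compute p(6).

Using the Lagrange interpolation formula with nodes 1, 5:
  L_0(t) = (t - 5) / -4
  L_1(t) = (t - 1) / 4
Then p(t) = -2·L_0(t) + 6·L_1(t).
Expanding and collecting terms gives p(t) = 2t - 4.
Evaluating at t = 6: p(6) = 8.

8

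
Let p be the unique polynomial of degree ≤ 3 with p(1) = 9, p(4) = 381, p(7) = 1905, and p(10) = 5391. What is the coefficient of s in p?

Write p(s) = as^3 + bs^2 + cs + d. Substituting each data point gives a linear system:
  a + b + c + d = 9
  64a + 16b + 4c + d = 381
  343a + 49b + 7c + d = 1905
  1000a + 100b + 10c + d = 5391
Solving the system yields a = 5, b = 4, c = -1, d = 1.
So p(s) = 5s^3 + 4s^2 - s + 1.
The coefficient of s is -1.

-1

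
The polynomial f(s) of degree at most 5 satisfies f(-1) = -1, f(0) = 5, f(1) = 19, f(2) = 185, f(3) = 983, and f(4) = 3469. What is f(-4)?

Forward differences of the values at s = -1, 0, 1, 2, 3, 4:
  f  : -1  5  19  185  983  3469
  Δ  : 6  14  166  798  2486
  Δ^2: 8  152  632  1688
  Δ^3: 144  480  1056
  Δ^4: 336  576
  Δ^5: 240
The fifth differences are constant, confirming degree 5.
Interpolating (Newton forward form) and evaluating at s = -4 gives f(-4) = -1411.

-1411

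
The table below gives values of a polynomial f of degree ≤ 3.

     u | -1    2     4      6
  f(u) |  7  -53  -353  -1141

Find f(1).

Using the Lagrange interpolation formula with nodes -1, 2, 4, 6:
  L_0(u) = (u - 2)(u - 4)(u - 6) / -105
  L_1(u) = (u + 1)(u - 4)(u - 6) / 24
  L_2(u) = (u + 1)(u - 2)(u - 6) / -20
  L_3(u) = (u + 1)(u - 2)(u - 4) / 56
Then f(u) = 7·L_0(u) - 53·L_1(u) - 353·L_2(u) - 1141·L_3(u).
Expanding and collecting terms gives f(u) = -5u^3 - u^2 - 4u - 1.
Evaluating at u = 1: f(1) = -11.

-11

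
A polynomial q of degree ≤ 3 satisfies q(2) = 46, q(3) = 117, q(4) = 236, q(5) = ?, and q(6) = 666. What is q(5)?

The 4 known points determine the degree-3 polynomial uniquely.
Write q(n) = an^3 + bn^2 + cn + d. Substituting each data point gives a linear system:
  8a + 4b + 2c + d = 46
  27a + 9b + 3c + d = 117
  64a + 16b + 4c + d = 236
  216a + 36b + 6c + d = 666
Solving the system yields a = 2, b = 6, c = 3, d = 0.
So q(n) = 2n^3 + 6n^2 + 3n.
Then q(5) = 415.

415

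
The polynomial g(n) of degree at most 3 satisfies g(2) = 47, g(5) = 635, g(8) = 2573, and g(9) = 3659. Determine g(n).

Using the Lagrange interpolation formula with nodes 2, 5, 8, 9:
  L_0(n) = (n - 5)(n - 8)(n - 9) / -126
  L_1(n) = (n - 2)(n - 8)(n - 9) / 36
  L_2(n) = (n - 2)(n - 5)(n - 9) / -18
  L_3(n) = (n - 2)(n - 5)(n - 8) / 28
Then g(n) = 47·L_0(n) + 635·L_1(n) + 2573·L_2(n) + 3659·L_3(n).
Expanding and collecting terms gives g(n) = 5n^3 + n + 5.
Check: g(5) = 635. ✓

g(n) = 5n^3 + n + 5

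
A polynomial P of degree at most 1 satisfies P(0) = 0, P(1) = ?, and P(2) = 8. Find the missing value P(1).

4

The 2 known points determine the degree-1 polynomial uniquely.
Write P(t) = at + b. Substituting each data point gives a linear system:
  b = 0
  2a + b = 8
Solving the system yields a = 4, b = 0.
So P(t) = 4t.
Then P(1) = 4.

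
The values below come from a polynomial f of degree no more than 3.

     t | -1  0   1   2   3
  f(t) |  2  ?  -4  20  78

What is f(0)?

The 4 known points determine the degree-3 polynomial uniquely.
Write f(t) = at^3 + bt^2 + ct + d. Substituting each data point gives a linear system:
  -a + b - c + d = 2
  a + b + c + d = -4
  8a + 4b + 2c + d = 20
  27a + 9b + 3c + d = 78
Solving the system yields a = 2, b = 5, c = -5, d = -6.
So f(t) = 2t³ + 5t² - 5t - 6.
Then f(0) = -6.

-6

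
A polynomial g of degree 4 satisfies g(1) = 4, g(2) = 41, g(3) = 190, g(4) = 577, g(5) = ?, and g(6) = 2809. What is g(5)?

On equispaced nodes a degree-4 polynomial has vanishing fifth forward difference, so
  - g(1) + 5·g(2) - 10·g(3) + 10·g(4) - 5·g(5) + g(6) = 0.
Substituting the known values and solving for g(5):
  -5·g(5) = -6880
  g(5) = 1376.

1376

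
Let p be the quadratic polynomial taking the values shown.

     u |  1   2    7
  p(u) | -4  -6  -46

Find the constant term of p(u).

-4

Write p(u) = au^2 + bu + c. Substituting each data point gives a linear system:
  a + b + c = -4
  4a + 2b + c = -6
  49a + 7b + c = -46
Solving the system yields a = -1, b = 1, c = -4.
So p(u) = -u² + u - 4.
The constant term is -4.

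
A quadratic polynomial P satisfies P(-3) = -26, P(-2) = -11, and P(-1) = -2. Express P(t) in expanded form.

Write P(t) = at^2 + bt + c. Substituting each data point gives a linear system:
  9a - 3b + c = -26
  4a - 2b + c = -11
  a - b + c = -2
Solving the system yields a = -3, b = 0, c = 1.
So P(t) = -3t² + 1.
Check: P(-1) = -2. ✓

P(t) = -3t^2 + 1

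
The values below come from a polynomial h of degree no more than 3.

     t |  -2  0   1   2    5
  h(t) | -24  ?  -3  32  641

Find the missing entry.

The 4 known points determine the degree-3 polynomial uniquely.
Write h(t) = at^3 + bt^2 + ct + d. Substituting each data point gives a linear system:
  -8a + 4b - 2c + d = -24
  a + b + c + d = -3
  8a + 4b + 2c + d = 32
  125a + 25b + 5c + d = 641
Solving the system yields a = 5, b = 2, c = -6, d = -4.
So h(t) = 5t^3 + 2t^2 - 6t - 4.
Then h(0) = -4.

-4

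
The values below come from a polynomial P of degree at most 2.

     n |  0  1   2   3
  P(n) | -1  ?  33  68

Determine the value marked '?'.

The 3 known points determine the degree-2 polynomial uniquely.
Write P(n) = an^2 + bn + c. Substituting each data point gives a linear system:
  c = -1
  4a + 2b + c = 33
  9a + 3b + c = 68
Solving the system yields a = 6, b = 5, c = -1.
So P(n) = 6n^2 + 5n - 1.
Then P(1) = 10.

10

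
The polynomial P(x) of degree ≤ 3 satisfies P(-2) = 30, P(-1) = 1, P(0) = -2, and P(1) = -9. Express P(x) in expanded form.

Write P(x) = ax^3 + bx^2 + cx + d. Substituting each data point gives a linear system:
  -8a + 4b - 2c + d = 30
  -a + b - c + d = 1
  d = -2
  a + b + c + d = -9
Solving the system yields a = -5, b = -2, c = 0, d = -2.
So P(x) = -5x³ - 2x² - 2.
Check: P(-2) = 30. ✓

P(x) = -5x^3 - 2x^2 - 2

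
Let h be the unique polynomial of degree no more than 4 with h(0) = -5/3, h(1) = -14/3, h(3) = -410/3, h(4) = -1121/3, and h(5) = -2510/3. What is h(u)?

h(u) = -u^4 - u^3 - 4u^2 + 3u - 5/3

Write h(u) = au^4 + bu^3 + cu^2 + du + e. Substituting each data point gives a linear system:
  e = -5/3
  a + b + c + d + e = -14/3
  81a + 27b + 9c + 3d + e = -410/3
  256a + 64b + 16c + 4d + e = -1121/3
  625a + 125b + 25c + 5d + e = -2510/3
Solving the system yields a = -1, b = -1, c = -4, d = 3, e = -5/3.
So h(u) = -u^4 - u^3 - 4u^2 + 3u - 5/3.
Check: h(1) = -14/3. ✓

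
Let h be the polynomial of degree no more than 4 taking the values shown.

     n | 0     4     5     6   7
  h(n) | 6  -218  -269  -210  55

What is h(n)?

Write h(n) = an^4 + bn^3 + cn^2 + dn + e. Substituting each data point gives a linear system:
  e = 6
  256a + 64b + 16c + 4d + e = -218
  625a + 125b + 25c + 5d + e = -269
  1296a + 216b + 36c + 6d + e = -210
  2401a + 343b + 49c + 7d + e = 55
Solving the system yields a = 1, b = -6, c = -6, d = 0, e = 6.
So h(n) = n^4 - 6n^3 - 6n^2 + 6.
Check: h(6) = -210. ✓

h(n) = n^4 - 6n^3 - 6n^2 + 6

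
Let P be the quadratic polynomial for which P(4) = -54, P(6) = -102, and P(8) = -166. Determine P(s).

Write P(s) = as^2 + bs + c. Substituting each data point gives a linear system:
  16a + 4b + c = -54
  36a + 6b + c = -102
  64a + 8b + c = -166
Solving the system yields a = -2, b = -4, c = -6.
So P(s) = -2s^2 - 4s - 6.
Check: P(6) = -102. ✓

P(s) = -2s^2 - 4s - 6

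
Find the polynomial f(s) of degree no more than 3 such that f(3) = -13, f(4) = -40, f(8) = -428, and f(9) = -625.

Write f(s) = as^3 + bs^2 + cs + d. Substituting each data point gives a linear system:
  27a + 9b + 3c + d = -13
  64a + 16b + 4c + d = -40
  512a + 64b + 8c + d = -428
  729a + 81b + 9c + d = -625
Solving the system yields a = -1, b = 1, c = 3, d = -4.
So f(s) = -s^3 + s^2 + 3s - 4.
Check: f(9) = -625. ✓

f(s) = -s^3 + s^2 + 3s - 4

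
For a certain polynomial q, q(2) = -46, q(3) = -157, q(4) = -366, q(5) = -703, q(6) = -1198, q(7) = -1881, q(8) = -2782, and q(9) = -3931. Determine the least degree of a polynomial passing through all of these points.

3

Forward differences of the values at u = 2, 3, 4, 5, 6, 7, 8, 9:
  q  : -46  -157  -366  -703  -1198  -1881  -2782  -3931
  Δ  : -111  -209  -337  -495  -683  -901  -1149
  Δ^2: -98  -128  -158  -188  -218  -248
  Δ^3: -30  -30  -30  -30  -30
  Δ^4: 0  0  0  0
  Δ^5: 0  0  0
  Δ^6: 0  0
  Δ^7: 0
The third differences are constant (-30) and nonzero, while all higher differences vanish, so the minimal degree is 3.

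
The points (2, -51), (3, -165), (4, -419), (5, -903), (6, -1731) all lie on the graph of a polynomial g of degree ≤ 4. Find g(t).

Write g(t) = at^4 + bt^3 + ct^2 + dt + e. Substituting each data point gives a linear system:
  16a + 8b + 4c + 2d + e = -51
  81a + 27b + 9c + 3d + e = -165
  256a + 64b + 16c + 4d + e = -419
  625a + 125b + 25c + 5d + e = -903
  1296a + 216b + 36c + 6d + e = -1731
Solving the system yields a = -1, b = -1, c = -6, d = 0, e = -3.
So g(t) = -t⁴ - t³ - 6t² - 3.
Check: g(3) = -165. ✓

g(t) = -t^4 - t^3 - 6t^2 - 3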